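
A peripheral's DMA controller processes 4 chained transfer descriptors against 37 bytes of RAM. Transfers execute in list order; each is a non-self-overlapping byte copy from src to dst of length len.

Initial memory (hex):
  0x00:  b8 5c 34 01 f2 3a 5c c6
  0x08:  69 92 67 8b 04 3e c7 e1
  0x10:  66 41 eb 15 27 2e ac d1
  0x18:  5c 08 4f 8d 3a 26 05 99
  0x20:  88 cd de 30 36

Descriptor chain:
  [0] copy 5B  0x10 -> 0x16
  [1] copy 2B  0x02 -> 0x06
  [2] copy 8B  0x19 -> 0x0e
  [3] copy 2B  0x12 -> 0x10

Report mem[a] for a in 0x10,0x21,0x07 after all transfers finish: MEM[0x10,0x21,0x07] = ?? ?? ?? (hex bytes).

D0: mem[0x16..0x1a] <- [66 41 eb 15 27]
D1: mem[0x06..0x07] <- [34 01]
D2: mem[0x0e..0x15] <- [15 27 8d 3a 26 05 99 88]
D3: mem[0x10..0x11] <- [26 05]
query mem[0x10]=0x26, mem[0x21]=0xcd, mem[0x07]=0x01

MEM[0x10,0x21,0x07] = 26 cd 01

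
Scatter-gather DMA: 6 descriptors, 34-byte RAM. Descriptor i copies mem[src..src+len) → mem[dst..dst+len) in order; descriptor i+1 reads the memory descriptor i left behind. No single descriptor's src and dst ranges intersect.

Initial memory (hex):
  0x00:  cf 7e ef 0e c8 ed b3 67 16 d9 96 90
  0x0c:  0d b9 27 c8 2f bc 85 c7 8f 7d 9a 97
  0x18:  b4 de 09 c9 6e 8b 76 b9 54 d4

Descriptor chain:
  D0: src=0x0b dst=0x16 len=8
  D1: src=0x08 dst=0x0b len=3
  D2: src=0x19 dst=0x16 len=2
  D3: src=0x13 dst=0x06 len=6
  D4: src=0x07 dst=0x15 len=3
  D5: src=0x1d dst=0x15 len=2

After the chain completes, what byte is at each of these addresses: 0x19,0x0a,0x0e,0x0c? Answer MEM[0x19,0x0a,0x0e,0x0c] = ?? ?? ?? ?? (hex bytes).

#0 dst[0x16+8] := {0x90,0x0d,0xb9,0x27,0xc8,0x2f,0xbc,0x85}
#1 dst[0x0b+3] := {0x16,0xd9,0x96}
#2 dst[0x16+2] := {0x27,0xc8}
#3 dst[0x06+6] := {0xc7,0x8f,0x7d,0x27,0xc8,0xb9}
#4 dst[0x15+3] := {0x8f,0x7d,0x27}
#5 dst[0x15+2] := {0x85,0x76}
query mem[0x19]=0x27, mem[0x0a]=0xc8, mem[0x0e]=0x27, mem[0x0c]=0xd9

MEM[0x19,0x0a,0x0e,0x0c] = 27 c8 27 d9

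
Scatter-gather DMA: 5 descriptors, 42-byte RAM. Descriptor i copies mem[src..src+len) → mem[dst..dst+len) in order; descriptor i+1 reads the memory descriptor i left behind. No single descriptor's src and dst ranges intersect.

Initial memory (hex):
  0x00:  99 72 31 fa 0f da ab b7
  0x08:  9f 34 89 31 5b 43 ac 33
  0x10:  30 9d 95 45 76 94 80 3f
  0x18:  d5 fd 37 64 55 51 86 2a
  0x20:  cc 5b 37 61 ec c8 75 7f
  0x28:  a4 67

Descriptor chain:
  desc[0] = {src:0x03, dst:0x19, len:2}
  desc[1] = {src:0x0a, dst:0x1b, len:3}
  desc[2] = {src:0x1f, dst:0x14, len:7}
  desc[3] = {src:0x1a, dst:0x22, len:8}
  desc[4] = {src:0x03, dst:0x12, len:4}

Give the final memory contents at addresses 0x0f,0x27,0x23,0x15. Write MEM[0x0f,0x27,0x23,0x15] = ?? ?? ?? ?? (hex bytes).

  after D0: wrote 2B at 0x19 = fa0f
  after D1: wrote 3B at 0x1b = 89315b
  after D2: wrote 7B at 0x14 = 2acc5b3761ecc8
  after D3: wrote 8B at 0x22 = c889315b862acc5b
  after D4: wrote 4B at 0x12 = fa0fdaab
query mem[0x0f]=0x33, mem[0x27]=0x2a, mem[0x23]=0x89, mem[0x15]=0xab

MEM[0x0f,0x27,0x23,0x15] = 33 2a 89 ab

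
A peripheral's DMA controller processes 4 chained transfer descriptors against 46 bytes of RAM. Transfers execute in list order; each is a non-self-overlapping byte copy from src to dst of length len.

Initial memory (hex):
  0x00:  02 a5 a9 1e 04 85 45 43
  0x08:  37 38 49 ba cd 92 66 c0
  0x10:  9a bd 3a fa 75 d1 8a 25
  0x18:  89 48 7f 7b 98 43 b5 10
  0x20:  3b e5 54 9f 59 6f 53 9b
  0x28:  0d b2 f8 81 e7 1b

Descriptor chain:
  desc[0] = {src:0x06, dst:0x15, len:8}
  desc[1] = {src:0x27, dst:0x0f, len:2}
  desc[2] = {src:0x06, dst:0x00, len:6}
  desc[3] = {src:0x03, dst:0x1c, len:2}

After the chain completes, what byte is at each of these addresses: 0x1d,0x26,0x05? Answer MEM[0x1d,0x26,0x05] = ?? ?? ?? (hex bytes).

MEM[0x1d,0x26,0x05] = 49 53 ba

[0] 0x06->0x15 len=8 : 45 43 37 38 49 ba cd 92
[1] 0x27->0x0f len=2 : 9b 0d
[2] 0x06->0x00 len=6 : 45 43 37 38 49 ba
[3] 0x03->0x1c len=2 : 38 49
query mem[0x1d]=0x49, mem[0x26]=0x53, mem[0x05]=0xba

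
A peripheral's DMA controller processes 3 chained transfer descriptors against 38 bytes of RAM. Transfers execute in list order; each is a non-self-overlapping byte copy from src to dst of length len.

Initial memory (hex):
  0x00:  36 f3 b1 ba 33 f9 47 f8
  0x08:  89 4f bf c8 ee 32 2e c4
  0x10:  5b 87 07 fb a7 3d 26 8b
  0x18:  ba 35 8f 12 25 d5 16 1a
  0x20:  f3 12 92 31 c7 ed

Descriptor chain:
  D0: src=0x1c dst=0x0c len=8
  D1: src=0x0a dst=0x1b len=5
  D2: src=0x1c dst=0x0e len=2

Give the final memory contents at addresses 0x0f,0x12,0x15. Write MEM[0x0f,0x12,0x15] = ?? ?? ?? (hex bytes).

  after D0: wrote 8B at 0x0c = 25d5161af3129231
  after D1: wrote 5B at 0x1b = bfc825d516
  after D2: wrote 2B at 0x0e = c825
query mem[0x0f]=0x25, mem[0x12]=0x92, mem[0x15]=0x3d

MEM[0x0f,0x12,0x15] = 25 92 3d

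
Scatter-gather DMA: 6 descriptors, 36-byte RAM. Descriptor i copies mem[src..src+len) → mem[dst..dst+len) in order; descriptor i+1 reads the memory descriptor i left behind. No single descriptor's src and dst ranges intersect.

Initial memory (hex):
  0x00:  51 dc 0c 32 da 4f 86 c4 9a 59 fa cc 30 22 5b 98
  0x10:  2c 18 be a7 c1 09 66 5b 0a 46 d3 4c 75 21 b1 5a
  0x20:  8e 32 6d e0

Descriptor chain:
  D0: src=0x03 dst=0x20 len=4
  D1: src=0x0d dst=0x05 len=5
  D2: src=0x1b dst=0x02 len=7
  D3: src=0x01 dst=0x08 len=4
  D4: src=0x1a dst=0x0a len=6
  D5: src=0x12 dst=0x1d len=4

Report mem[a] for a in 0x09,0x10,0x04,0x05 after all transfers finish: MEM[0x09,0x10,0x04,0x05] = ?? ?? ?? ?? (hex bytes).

D0: mem[0x20..0x23] <- [32 da 4f 86]
D1: mem[0x05..0x09] <- [22 5b 98 2c 18]
D2: mem[0x02..0x08] <- [4c 75 21 b1 5a 32 da]
D3: mem[0x08..0x0b] <- [dc 4c 75 21]
D4: mem[0x0a..0x0f] <- [d3 4c 75 21 b1 5a]
D5: mem[0x1d..0x20] <- [be a7 c1 09]
query mem[0x09]=0x4c, mem[0x10]=0x2c, mem[0x04]=0x21, mem[0x05]=0xb1

MEM[0x09,0x10,0x04,0x05] = 4c 2c 21 b1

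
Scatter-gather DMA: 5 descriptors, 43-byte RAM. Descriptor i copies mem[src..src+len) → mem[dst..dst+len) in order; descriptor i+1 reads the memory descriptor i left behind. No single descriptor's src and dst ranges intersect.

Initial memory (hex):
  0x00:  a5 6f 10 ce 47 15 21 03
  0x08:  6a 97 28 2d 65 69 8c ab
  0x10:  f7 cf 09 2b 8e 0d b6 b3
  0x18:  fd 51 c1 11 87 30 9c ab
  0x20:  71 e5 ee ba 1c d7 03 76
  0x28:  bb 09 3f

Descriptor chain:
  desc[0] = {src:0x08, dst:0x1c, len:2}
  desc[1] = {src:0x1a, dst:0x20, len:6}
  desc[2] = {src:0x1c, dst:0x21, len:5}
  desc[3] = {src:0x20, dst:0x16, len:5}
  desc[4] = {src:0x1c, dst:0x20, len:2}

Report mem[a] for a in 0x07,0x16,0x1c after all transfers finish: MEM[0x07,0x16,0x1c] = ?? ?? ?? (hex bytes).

MEM[0x07,0x16,0x1c] = 03 c1 6a

  after D0: wrote 2B at 0x1c = 6a97
  after D1: wrote 6B at 0x20 = c1116a979cab
  after D2: wrote 5B at 0x21 = 6a979cabc1
  after D3: wrote 5B at 0x16 = c16a979cab
  after D4: wrote 2B at 0x20 = 6a97
query mem[0x07]=0x03, mem[0x16]=0xc1, mem[0x1c]=0x6a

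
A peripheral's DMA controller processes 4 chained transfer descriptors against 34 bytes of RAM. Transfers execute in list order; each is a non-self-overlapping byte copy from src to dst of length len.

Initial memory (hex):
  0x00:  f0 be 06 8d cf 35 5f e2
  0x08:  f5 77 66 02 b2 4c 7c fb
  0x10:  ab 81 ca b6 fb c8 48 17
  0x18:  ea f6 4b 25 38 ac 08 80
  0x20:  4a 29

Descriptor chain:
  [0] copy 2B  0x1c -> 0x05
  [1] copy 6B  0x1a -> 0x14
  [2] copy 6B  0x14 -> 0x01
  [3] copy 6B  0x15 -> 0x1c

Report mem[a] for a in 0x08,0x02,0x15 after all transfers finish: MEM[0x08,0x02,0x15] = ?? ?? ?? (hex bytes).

D0: mem[0x05..0x06] <- [38 ac]
D1: mem[0x14..0x19] <- [4b 25 38 ac 08 80]
D2: mem[0x01..0x06] <- [4b 25 38 ac 08 80]
D3: mem[0x1c..0x21] <- [25 38 ac 08 80 4b]
query mem[0x08]=0xf5, mem[0x02]=0x25, mem[0x15]=0x25

MEM[0x08,0x02,0x15] = f5 25 25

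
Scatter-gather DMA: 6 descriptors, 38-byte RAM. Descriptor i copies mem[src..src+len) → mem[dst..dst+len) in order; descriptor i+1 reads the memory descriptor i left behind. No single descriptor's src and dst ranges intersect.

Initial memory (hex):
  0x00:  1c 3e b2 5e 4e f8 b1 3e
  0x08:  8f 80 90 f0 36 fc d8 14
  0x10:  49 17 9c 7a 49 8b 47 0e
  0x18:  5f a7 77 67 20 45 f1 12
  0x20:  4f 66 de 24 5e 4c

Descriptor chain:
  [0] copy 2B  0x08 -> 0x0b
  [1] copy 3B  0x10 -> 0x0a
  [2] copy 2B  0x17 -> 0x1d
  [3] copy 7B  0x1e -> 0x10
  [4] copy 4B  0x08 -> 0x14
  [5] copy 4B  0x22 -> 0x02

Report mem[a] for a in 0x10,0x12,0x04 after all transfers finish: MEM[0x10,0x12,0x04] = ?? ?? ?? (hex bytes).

MEM[0x10,0x12,0x04] = 5f 4f 5e

  after D0: wrote 2B at 0x0b = 8f80
  after D1: wrote 3B at 0x0a = 49179c
  after D2: wrote 2B at 0x1d = 0e5f
  after D3: wrote 7B at 0x10 = 5f124f66de245e
  after D4: wrote 4B at 0x14 = 8f804917
  after D5: wrote 4B at 0x02 = de245e4c
query mem[0x10]=0x5f, mem[0x12]=0x4f, mem[0x04]=0x5e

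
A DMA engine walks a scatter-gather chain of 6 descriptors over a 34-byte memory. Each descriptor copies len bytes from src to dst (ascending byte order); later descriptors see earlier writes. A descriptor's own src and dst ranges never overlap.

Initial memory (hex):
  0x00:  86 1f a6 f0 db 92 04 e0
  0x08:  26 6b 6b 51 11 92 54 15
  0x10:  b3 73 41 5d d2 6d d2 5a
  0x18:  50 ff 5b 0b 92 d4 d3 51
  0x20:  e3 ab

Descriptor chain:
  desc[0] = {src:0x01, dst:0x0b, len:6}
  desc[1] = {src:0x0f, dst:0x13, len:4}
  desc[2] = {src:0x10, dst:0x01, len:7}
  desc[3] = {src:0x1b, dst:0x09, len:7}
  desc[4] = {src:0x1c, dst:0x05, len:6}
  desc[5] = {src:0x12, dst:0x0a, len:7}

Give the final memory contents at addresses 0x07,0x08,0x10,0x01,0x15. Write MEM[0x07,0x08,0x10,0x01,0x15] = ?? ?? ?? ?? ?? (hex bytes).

[0] 0x01->0x0b len=6 : 1f a6 f0 db 92 04
[1] 0x0f->0x13 len=4 : 92 04 73 41
[2] 0x10->0x01 len=7 : 04 73 41 92 04 73 41
[3] 0x1b->0x09 len=7 : 0b 92 d4 d3 51 e3 ab
[4] 0x1c->0x05 len=6 : 92 d4 d3 51 e3 ab
[5] 0x12->0x0a len=7 : 41 92 04 73 41 5a 50
query mem[0x07]=0xd3, mem[0x08]=0x51, mem[0x10]=0x50, mem[0x01]=0x04, mem[0x15]=0x73

MEM[0x07,0x08,0x10,0x01,0x15] = d3 51 50 04 73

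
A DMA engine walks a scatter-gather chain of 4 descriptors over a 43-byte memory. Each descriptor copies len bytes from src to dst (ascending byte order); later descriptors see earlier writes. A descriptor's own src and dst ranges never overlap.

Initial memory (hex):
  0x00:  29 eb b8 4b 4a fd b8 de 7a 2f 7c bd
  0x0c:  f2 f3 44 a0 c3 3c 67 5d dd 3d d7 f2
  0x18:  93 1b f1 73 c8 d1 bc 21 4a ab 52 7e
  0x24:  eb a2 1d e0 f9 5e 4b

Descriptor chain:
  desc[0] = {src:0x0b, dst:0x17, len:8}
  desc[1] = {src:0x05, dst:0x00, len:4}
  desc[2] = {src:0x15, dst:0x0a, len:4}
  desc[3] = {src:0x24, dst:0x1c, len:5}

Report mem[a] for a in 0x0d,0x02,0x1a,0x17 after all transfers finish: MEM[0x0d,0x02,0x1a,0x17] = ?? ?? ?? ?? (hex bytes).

#0 dst[0x17+8] := {0xbd,0xf2,0xf3,0x44,0xa0,0xc3,0x3c,0x67}
#1 dst[0x00+4] := {0xfd,0xb8,0xde,0x7a}
#2 dst[0x0a+4] := {0x3d,0xd7,0xbd,0xf2}
#3 dst[0x1c+5] := {0xeb,0xa2,0x1d,0xe0,0xf9}
query mem[0x0d]=0xf2, mem[0x02]=0xde, mem[0x1a]=0x44, mem[0x17]=0xbd

MEM[0x0d,0x02,0x1a,0x17] = f2 de 44 bd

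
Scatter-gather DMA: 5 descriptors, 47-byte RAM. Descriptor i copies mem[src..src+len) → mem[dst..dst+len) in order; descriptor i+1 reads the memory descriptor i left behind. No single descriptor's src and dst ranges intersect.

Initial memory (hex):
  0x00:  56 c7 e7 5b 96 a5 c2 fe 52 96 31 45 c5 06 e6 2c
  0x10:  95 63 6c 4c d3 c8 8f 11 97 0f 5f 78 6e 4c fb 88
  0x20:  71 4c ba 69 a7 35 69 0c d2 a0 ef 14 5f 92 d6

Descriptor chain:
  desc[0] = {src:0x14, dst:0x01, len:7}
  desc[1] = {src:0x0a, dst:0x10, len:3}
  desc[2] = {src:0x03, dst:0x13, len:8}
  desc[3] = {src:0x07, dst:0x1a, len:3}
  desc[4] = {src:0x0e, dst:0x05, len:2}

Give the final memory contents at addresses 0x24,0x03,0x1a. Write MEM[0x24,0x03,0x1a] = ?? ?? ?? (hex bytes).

MEM[0x24,0x03,0x1a] = a7 8f 5f

  after D0: wrote 7B at 0x01 = d3c88f11970f5f
  after D1: wrote 3B at 0x10 = 3145c5
  after D2: wrote 8B at 0x13 = 8f11970f5f529631
  after D3: wrote 3B at 0x1a = 5f5296
  after D4: wrote 2B at 0x05 = e62c
query mem[0x24]=0xa7, mem[0x03]=0x8f, mem[0x1a]=0x5f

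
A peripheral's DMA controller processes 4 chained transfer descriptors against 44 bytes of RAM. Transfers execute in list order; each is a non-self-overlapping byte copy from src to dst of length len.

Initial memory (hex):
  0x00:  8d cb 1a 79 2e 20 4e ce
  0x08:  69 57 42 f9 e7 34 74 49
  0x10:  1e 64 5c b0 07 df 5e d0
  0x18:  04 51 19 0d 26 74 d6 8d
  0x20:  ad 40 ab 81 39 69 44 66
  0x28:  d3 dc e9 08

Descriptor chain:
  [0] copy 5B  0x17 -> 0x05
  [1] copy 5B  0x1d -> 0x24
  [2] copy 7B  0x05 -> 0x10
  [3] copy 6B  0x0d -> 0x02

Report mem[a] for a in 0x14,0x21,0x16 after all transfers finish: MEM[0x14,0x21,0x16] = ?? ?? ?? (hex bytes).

MEM[0x14,0x21,0x16] = 0d 40 f9

[0] 0x17->0x05 len=5 : d0 04 51 19 0d
[1] 0x1d->0x24 len=5 : 74 d6 8d ad 40
[2] 0x05->0x10 len=7 : d0 04 51 19 0d 42 f9
[3] 0x0d->0x02 len=6 : 34 74 49 d0 04 51
query mem[0x14]=0x0d, mem[0x21]=0x40, mem[0x16]=0xf9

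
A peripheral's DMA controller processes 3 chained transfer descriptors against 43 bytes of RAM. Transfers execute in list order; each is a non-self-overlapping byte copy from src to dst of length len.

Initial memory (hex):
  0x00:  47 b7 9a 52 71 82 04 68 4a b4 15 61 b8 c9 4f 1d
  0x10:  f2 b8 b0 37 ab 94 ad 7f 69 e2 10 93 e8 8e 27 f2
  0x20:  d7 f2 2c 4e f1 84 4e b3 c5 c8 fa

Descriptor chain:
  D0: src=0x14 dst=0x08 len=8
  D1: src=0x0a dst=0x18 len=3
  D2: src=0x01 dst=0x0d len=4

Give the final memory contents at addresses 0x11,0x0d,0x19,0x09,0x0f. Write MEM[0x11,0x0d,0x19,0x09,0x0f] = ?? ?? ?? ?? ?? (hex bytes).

MEM[0x11,0x0d,0x19,0x09,0x0f] = b8 b7 7f 94 52

#0 dst[0x08+8] := {0xab,0x94,0xad,0x7f,0x69,0xe2,0x10,0x93}
#1 dst[0x18+3] := {0xad,0x7f,0x69}
#2 dst[0x0d+4] := {0xb7,0x9a,0x52,0x71}
query mem[0x11]=0xb8, mem[0x0d]=0xb7, mem[0x19]=0x7f, mem[0x09]=0x94, mem[0x0f]=0x52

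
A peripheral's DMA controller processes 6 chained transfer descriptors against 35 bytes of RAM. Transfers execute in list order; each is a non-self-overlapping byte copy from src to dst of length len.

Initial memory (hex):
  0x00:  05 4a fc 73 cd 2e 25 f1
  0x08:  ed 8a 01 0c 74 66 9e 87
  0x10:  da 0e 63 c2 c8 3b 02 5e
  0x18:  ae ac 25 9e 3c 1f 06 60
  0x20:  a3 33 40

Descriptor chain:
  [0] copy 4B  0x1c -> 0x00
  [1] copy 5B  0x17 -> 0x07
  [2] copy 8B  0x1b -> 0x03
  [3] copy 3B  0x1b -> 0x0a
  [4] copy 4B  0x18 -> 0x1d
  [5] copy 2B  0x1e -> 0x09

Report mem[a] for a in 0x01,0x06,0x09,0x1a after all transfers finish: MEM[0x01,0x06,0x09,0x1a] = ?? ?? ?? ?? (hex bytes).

D0: mem[0x00..0x03] <- [3c 1f 06 60]
D1: mem[0x07..0x0b] <- [5e ae ac 25 9e]
D2: mem[0x03..0x0a] <- [9e 3c 1f 06 60 a3 33 40]
D3: mem[0x0a..0x0c] <- [9e 3c 1f]
D4: mem[0x1d..0x20] <- [ae ac 25 9e]
D5: mem[0x09..0x0a] <- [ac 25]
query mem[0x01]=0x1f, mem[0x06]=0x06, mem[0x09]=0xac, mem[0x1a]=0x25

MEM[0x01,0x06,0x09,0x1a] = 1f 06 ac 25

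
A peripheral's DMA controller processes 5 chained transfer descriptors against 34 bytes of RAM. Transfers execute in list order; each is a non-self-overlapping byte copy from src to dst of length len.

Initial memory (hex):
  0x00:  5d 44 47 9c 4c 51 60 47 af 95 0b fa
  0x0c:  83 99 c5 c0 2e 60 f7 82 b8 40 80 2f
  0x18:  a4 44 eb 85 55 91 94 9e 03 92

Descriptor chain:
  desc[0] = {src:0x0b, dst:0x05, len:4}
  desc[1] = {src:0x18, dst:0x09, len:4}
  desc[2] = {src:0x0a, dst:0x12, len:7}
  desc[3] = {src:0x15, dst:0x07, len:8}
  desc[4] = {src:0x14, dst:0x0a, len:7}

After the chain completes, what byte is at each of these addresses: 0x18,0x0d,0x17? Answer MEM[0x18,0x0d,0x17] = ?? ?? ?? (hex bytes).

  after D0: wrote 4B at 0x05 = fa8399c5
  after D1: wrote 4B at 0x09 = a444eb85
  after D2: wrote 7B at 0x12 = 44eb8599c5c02e
  after D3: wrote 8B at 0x07 = 99c5c02e44eb8555
  after D4: wrote 7B at 0x0a = 8599c5c02e44eb
query mem[0x18]=0x2e, mem[0x0d]=0xc0, mem[0x17]=0xc0

MEM[0x18,0x0d,0x17] = 2e c0 c0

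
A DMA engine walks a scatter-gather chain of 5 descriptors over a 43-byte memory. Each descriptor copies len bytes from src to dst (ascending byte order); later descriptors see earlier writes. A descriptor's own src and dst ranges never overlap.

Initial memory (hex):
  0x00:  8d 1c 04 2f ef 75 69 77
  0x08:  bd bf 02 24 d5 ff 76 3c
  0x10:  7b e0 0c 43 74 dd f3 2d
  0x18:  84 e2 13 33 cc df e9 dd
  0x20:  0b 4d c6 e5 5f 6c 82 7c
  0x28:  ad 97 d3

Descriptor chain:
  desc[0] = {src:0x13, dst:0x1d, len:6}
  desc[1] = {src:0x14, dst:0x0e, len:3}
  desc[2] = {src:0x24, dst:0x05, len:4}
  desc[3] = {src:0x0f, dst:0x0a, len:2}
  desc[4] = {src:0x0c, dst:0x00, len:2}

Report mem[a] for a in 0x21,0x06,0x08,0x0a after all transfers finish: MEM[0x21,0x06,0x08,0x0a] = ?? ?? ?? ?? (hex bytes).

#0 dst[0x1d+6] := {0x43,0x74,0xdd,0xf3,0x2d,0x84}
#1 dst[0x0e+3] := {0x74,0xdd,0xf3}
#2 dst[0x05+4] := {0x5f,0x6c,0x82,0x7c}
#3 dst[0x0a+2] := {0xdd,0xf3}
#4 dst[0x00+2] := {0xd5,0xff}
query mem[0x21]=0x2d, mem[0x06]=0x6c, mem[0x08]=0x7c, mem[0x0a]=0xdd

MEM[0x21,0x06,0x08,0x0a] = 2d 6c 7c dd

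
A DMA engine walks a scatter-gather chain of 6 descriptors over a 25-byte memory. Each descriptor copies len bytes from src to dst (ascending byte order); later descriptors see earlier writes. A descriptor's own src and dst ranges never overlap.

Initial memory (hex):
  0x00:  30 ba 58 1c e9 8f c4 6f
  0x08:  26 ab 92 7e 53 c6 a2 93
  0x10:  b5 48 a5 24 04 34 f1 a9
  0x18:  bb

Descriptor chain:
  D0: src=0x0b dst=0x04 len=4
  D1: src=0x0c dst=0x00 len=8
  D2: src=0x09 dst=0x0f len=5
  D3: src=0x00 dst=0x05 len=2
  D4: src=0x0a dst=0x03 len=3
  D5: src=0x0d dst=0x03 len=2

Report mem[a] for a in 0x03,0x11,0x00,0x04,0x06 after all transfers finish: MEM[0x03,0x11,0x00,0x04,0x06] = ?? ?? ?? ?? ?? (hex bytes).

  after D0: wrote 4B at 0x04 = 7e53c6a2
  after D1: wrote 8B at 0x00 = 53c6a293b548a524
  after D2: wrote 5B at 0x0f = ab927e53c6
  after D3: wrote 2B at 0x05 = 53c6
  after D4: wrote 3B at 0x03 = 927e53
  after D5: wrote 2B at 0x03 = c6a2
query mem[0x03]=0xc6, mem[0x11]=0x7e, mem[0x00]=0x53, mem[0x04]=0xa2, mem[0x06]=0xc6

MEM[0x03,0x11,0x00,0x04,0x06] = c6 7e 53 a2 c6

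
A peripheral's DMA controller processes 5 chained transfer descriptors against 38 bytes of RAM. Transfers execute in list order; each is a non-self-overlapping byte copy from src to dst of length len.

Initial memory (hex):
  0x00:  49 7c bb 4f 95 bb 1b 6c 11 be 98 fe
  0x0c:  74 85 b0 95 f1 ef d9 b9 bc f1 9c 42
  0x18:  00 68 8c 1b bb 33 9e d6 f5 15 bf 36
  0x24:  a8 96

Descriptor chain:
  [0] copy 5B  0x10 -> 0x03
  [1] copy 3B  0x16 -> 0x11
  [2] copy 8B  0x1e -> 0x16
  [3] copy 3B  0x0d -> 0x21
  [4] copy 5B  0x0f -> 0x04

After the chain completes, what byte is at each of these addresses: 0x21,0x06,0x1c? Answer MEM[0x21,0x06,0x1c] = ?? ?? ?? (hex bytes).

[0] 0x10->0x03 len=5 : f1 ef d9 b9 bc
[1] 0x16->0x11 len=3 : 9c 42 00
[2] 0x1e->0x16 len=8 : 9e d6 f5 15 bf 36 a8 96
[3] 0x0d->0x21 len=3 : 85 b0 95
[4] 0x0f->0x04 len=5 : 95 f1 9c 42 00
query mem[0x21]=0x85, mem[0x06]=0x9c, mem[0x1c]=0xa8

MEM[0x21,0x06,0x1c] = 85 9c a8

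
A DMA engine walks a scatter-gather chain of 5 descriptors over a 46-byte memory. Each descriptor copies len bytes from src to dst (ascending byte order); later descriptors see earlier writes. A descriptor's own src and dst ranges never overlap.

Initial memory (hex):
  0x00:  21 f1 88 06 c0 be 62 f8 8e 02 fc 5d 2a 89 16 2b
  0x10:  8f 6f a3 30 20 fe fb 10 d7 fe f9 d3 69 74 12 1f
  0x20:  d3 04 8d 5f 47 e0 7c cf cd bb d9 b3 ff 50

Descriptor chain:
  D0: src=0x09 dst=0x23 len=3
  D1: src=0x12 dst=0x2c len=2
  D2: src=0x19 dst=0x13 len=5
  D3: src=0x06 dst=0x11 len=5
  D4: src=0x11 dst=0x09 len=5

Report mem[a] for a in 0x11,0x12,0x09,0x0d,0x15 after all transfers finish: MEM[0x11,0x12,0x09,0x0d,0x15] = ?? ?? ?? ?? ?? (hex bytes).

  after D0: wrote 3B at 0x23 = 02fc5d
  after D1: wrote 2B at 0x2c = a330
  after D2: wrote 5B at 0x13 = fef9d36974
  after D3: wrote 5B at 0x11 = 62f88e02fc
  after D4: wrote 5B at 0x09 = 62f88e02fc
query mem[0x11]=0x62, mem[0x12]=0xf8, mem[0x09]=0x62, mem[0x0d]=0xfc, mem[0x15]=0xfc

MEM[0x11,0x12,0x09,0x0d,0x15] = 62 f8 62 fc fc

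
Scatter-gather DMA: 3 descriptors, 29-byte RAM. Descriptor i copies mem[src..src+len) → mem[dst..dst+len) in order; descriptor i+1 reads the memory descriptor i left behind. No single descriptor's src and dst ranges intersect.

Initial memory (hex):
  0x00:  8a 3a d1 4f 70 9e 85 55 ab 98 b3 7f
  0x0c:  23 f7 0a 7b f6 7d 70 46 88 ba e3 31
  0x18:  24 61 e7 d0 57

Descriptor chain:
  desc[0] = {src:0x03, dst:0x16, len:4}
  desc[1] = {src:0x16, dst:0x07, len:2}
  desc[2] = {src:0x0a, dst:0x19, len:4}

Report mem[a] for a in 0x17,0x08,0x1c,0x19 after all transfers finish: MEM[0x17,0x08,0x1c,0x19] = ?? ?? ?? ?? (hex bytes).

MEM[0x17,0x08,0x1c,0x19] = 70 70 f7 b3

D0: mem[0x16..0x19] <- [4f 70 9e 85]
D1: mem[0x07..0x08] <- [4f 70]
D2: mem[0x19..0x1c] <- [b3 7f 23 f7]
query mem[0x17]=0x70, mem[0x08]=0x70, mem[0x1c]=0xf7, mem[0x19]=0xb3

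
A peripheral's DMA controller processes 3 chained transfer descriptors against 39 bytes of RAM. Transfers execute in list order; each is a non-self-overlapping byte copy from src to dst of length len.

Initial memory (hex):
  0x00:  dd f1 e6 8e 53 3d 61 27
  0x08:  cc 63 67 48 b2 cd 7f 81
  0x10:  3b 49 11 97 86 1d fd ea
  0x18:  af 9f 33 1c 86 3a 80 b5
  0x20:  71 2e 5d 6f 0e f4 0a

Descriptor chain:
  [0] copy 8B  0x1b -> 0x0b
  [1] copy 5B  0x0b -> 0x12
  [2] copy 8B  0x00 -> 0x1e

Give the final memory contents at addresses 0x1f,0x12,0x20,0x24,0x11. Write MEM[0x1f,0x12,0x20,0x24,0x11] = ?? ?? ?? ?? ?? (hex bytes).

MEM[0x1f,0x12,0x20,0x24,0x11] = f1 1c e6 61 2e

  after D0: wrote 8B at 0x0b = 1c863a80b5712e5d
  after D1: wrote 5B at 0x12 = 1c863a80b5
  after D2: wrote 8B at 0x1e = ddf1e68e533d6127
query mem[0x1f]=0xf1, mem[0x12]=0x1c, mem[0x20]=0xe6, mem[0x24]=0x61, mem[0x11]=0x2e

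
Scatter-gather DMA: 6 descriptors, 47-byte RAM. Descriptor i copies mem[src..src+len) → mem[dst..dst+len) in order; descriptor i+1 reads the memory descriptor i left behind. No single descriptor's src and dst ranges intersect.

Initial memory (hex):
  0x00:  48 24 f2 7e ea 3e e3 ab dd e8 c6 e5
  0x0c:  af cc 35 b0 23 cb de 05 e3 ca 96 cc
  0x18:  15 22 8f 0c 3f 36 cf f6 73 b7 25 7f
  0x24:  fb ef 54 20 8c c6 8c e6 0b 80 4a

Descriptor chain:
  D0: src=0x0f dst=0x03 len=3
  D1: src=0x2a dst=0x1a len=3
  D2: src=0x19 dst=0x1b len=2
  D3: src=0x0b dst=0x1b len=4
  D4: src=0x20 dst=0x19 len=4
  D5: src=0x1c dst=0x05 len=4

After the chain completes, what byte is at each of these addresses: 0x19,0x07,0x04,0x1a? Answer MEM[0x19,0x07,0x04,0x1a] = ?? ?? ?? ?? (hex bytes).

D0: mem[0x03..0x05] <- [b0 23 cb]
D1: mem[0x1a..0x1c] <- [8c e6 0b]
D2: mem[0x1b..0x1c] <- [22 8c]
D3: mem[0x1b..0x1e] <- [e5 af cc 35]
D4: mem[0x19..0x1c] <- [73 b7 25 7f]
D5: mem[0x05..0x08] <- [7f cc 35 f6]
query mem[0x19]=0x73, mem[0x07]=0x35, mem[0x04]=0x23, mem[0x1a]=0xb7

MEM[0x19,0x07,0x04,0x1a] = 73 35 23 b7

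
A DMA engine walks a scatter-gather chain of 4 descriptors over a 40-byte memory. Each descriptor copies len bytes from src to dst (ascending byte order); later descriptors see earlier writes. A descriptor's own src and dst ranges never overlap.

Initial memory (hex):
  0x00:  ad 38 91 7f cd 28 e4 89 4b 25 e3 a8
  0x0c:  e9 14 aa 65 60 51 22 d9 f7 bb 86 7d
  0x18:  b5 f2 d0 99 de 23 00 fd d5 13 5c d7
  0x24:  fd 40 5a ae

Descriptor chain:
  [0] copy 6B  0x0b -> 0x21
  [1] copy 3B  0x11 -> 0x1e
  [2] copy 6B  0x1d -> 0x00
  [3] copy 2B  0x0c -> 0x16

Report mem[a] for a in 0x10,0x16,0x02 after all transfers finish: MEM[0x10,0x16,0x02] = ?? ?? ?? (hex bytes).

MEM[0x10,0x16,0x02] = 60 e9 22

D0: mem[0x21..0x26] <- [a8 e9 14 aa 65 60]
D1: mem[0x1e..0x20] <- [51 22 d9]
D2: mem[0x00..0x05] <- [23 51 22 d9 a8 e9]
D3: mem[0x16..0x17] <- [e9 14]
query mem[0x10]=0x60, mem[0x16]=0xe9, mem[0x02]=0x22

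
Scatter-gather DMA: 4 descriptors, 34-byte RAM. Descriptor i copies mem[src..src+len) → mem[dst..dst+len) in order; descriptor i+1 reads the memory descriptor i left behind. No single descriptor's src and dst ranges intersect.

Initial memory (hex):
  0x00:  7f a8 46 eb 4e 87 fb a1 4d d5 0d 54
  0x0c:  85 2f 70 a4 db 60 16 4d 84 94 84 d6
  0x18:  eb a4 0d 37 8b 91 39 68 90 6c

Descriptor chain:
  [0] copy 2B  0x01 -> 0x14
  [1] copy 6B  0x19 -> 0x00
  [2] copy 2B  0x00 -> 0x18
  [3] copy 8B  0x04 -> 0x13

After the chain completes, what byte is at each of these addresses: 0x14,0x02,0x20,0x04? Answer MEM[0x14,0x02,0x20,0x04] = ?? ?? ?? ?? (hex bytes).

#0 dst[0x14+2] := {0xa8,0x46}
#1 dst[0x00+6] := {0xa4,0x0d,0x37,0x8b,0x91,0x39}
#2 dst[0x18+2] := {0xa4,0x0d}
#3 dst[0x13+8] := {0x91,0x39,0xfb,0xa1,0x4d,0xd5,0x0d,0x54}
query mem[0x14]=0x39, mem[0x02]=0x37, mem[0x20]=0x90, mem[0x04]=0x91

MEM[0x14,0x02,0x20,0x04] = 39 37 90 91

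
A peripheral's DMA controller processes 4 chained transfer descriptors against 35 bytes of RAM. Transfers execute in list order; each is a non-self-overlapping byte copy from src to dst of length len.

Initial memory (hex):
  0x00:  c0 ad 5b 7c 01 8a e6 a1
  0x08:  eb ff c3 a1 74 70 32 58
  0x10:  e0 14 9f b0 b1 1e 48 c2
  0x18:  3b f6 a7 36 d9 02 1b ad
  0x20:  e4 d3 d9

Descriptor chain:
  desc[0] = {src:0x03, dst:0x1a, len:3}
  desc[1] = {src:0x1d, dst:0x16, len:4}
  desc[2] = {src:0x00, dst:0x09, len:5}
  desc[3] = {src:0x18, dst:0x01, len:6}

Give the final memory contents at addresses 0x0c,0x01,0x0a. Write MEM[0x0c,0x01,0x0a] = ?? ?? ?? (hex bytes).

MEM[0x0c,0x01,0x0a] = 7c ad ad

D0: mem[0x1a..0x1c] <- [7c 01 8a]
D1: mem[0x16..0x19] <- [02 1b ad e4]
D2: mem[0x09..0x0d] <- [c0 ad 5b 7c 01]
D3: mem[0x01..0x06] <- [ad e4 7c 01 8a 02]
query mem[0x0c]=0x7c, mem[0x01]=0xad, mem[0x0a]=0xad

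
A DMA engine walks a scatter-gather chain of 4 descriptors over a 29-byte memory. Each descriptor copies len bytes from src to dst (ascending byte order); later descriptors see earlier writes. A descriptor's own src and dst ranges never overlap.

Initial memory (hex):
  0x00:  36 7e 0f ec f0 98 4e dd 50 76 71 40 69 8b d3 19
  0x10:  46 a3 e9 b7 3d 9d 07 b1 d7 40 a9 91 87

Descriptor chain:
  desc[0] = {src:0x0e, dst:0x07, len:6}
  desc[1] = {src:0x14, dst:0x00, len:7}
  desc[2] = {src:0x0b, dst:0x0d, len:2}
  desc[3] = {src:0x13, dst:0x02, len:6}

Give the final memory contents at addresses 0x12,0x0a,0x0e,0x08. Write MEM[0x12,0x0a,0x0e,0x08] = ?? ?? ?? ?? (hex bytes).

MEM[0x12,0x0a,0x0e,0x08] = e9 a3 b7 19

[0] 0x0e->0x07 len=6 : d3 19 46 a3 e9 b7
[1] 0x14->0x00 len=7 : 3d 9d 07 b1 d7 40 a9
[2] 0x0b->0x0d len=2 : e9 b7
[3] 0x13->0x02 len=6 : b7 3d 9d 07 b1 d7
query mem[0x12]=0xe9, mem[0x0a]=0xa3, mem[0x0e]=0xb7, mem[0x08]=0x19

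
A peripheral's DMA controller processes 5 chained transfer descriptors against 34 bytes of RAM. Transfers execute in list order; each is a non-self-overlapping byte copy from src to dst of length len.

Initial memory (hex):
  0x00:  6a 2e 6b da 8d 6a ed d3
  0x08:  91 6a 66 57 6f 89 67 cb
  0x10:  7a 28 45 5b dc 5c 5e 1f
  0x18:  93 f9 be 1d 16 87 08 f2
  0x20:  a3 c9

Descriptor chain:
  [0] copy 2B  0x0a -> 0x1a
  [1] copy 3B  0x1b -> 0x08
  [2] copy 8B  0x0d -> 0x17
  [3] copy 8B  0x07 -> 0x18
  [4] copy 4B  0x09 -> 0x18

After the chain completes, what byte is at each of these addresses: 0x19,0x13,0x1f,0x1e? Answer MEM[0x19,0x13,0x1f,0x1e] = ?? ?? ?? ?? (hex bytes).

MEM[0x19,0x13,0x1f,0x1e] = 87 5b 67 89

D0: mem[0x1a..0x1b] <- [66 57]
D1: mem[0x08..0x0a] <- [57 16 87]
D2: mem[0x17..0x1e] <- [89 67 cb 7a 28 45 5b dc]
D3: mem[0x18..0x1f] <- [d3 57 16 87 57 6f 89 67]
D4: mem[0x18..0x1b] <- [16 87 57 6f]
query mem[0x19]=0x87, mem[0x13]=0x5b, mem[0x1f]=0x67, mem[0x1e]=0x89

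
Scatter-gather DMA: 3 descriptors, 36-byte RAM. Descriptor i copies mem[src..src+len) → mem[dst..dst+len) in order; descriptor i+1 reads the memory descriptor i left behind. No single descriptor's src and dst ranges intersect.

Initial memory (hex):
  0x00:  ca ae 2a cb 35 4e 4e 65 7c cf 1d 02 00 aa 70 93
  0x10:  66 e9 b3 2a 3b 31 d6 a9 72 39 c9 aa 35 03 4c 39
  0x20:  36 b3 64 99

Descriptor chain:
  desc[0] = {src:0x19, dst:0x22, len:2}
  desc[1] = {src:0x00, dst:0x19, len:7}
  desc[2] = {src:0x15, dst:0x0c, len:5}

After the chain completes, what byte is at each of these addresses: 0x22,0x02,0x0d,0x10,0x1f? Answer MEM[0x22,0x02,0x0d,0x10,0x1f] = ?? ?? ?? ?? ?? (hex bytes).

#0 dst[0x22+2] := {0x39,0xc9}
#1 dst[0x19+7] := {0xca,0xae,0x2a,0xcb,0x35,0x4e,0x4e}
#2 dst[0x0c+5] := {0x31,0xd6,0xa9,0x72,0xca}
query mem[0x22]=0x39, mem[0x02]=0x2a, mem[0x0d]=0xd6, mem[0x10]=0xca, mem[0x1f]=0x4e

MEM[0x22,0x02,0x0d,0x10,0x1f] = 39 2a d6 ca 4e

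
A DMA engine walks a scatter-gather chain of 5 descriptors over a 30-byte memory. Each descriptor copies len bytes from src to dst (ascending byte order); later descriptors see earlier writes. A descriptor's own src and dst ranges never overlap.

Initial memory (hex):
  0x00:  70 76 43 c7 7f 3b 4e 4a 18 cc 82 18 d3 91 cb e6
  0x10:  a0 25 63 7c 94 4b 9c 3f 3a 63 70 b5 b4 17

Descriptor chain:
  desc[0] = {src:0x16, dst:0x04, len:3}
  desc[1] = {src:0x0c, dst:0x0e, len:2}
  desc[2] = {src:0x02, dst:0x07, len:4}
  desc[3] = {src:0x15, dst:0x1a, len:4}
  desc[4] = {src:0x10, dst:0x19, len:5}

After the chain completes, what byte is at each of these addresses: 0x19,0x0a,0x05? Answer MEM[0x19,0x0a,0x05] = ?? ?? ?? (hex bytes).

#0 dst[0x04+3] := {0x9c,0x3f,0x3a}
#1 dst[0x0e+2] := {0xd3,0x91}
#2 dst[0x07+4] := {0x43,0xc7,0x9c,0x3f}
#3 dst[0x1a+4] := {0x4b,0x9c,0x3f,0x3a}
#4 dst[0x19+5] := {0xa0,0x25,0x63,0x7c,0x94}
query mem[0x19]=0xa0, mem[0x0a]=0x3f, mem[0x05]=0x3f

MEM[0x19,0x0a,0x05] = a0 3f 3f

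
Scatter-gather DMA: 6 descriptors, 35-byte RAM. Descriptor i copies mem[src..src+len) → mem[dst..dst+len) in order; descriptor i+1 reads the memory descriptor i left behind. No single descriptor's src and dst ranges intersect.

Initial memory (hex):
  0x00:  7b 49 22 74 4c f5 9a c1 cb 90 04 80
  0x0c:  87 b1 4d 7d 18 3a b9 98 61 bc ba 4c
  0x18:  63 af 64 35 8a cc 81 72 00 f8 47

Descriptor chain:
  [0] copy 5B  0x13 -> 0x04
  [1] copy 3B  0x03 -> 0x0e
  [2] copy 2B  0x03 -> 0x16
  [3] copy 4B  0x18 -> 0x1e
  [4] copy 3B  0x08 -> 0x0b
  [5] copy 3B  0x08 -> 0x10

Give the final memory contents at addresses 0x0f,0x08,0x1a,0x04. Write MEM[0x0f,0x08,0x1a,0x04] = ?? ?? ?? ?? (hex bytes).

MEM[0x0f,0x08,0x1a,0x04] = 98 4c 64 98

D0: mem[0x04..0x08] <- [98 61 bc ba 4c]
D1: mem[0x0e..0x10] <- [74 98 61]
D2: mem[0x16..0x17] <- [74 98]
D3: mem[0x1e..0x21] <- [63 af 64 35]
D4: mem[0x0b..0x0d] <- [4c 90 04]
D5: mem[0x10..0x12] <- [4c 90 04]
query mem[0x0f]=0x98, mem[0x08]=0x4c, mem[0x1a]=0x64, mem[0x04]=0x98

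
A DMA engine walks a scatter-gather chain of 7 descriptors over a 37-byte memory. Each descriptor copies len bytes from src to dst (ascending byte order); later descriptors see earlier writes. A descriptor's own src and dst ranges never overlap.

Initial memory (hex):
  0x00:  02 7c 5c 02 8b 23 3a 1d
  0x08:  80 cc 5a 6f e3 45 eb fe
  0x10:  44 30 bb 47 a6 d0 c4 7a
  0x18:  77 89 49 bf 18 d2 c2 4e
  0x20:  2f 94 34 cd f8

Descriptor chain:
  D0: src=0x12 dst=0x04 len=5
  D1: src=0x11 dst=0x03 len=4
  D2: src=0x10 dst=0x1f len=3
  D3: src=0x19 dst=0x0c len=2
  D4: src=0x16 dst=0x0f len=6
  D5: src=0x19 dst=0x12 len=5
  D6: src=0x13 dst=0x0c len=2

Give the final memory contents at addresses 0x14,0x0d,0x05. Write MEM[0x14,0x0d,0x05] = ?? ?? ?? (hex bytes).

  after D0: wrote 5B at 0x04 = bb47a6d0c4
  after D1: wrote 4B at 0x03 = 30bb47a6
  after D2: wrote 3B at 0x1f = 4430bb
  after D3: wrote 2B at 0x0c = 8949
  after D4: wrote 6B at 0x0f = c47a778949bf
  after D5: wrote 5B at 0x12 = 8949bf18d2
  after D6: wrote 2B at 0x0c = 49bf
query mem[0x14]=0xbf, mem[0x0d]=0xbf, mem[0x05]=0x47

MEM[0x14,0x0d,0x05] = bf bf 47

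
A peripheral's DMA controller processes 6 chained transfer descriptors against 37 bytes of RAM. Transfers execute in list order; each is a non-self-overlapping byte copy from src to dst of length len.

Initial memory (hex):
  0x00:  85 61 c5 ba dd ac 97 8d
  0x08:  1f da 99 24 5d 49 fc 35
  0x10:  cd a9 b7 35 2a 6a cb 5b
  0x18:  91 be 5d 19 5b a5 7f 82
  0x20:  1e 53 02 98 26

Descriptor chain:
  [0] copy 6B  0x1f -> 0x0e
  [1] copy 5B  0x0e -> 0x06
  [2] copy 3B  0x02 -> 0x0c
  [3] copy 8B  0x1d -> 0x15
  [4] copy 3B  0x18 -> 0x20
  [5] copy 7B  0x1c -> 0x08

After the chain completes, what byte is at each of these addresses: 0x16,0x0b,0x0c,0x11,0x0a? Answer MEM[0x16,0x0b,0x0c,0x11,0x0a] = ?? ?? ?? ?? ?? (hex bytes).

MEM[0x16,0x0b,0x0c,0x11,0x0a] = 7f 82 1e 02 7f

D0: mem[0x0e..0x13] <- [82 1e 53 02 98 26]
D1: mem[0x06..0x0a] <- [82 1e 53 02 98]
D2: mem[0x0c..0x0e] <- [c5 ba dd]
D3: mem[0x15..0x1c] <- [a5 7f 82 1e 53 02 98 26]
D4: mem[0x20..0x22] <- [1e 53 02]
D5: mem[0x08..0x0e] <- [26 a5 7f 82 1e 53 02]
query mem[0x16]=0x7f, mem[0x0b]=0x82, mem[0x0c]=0x1e, mem[0x11]=0x02, mem[0x0a]=0x7f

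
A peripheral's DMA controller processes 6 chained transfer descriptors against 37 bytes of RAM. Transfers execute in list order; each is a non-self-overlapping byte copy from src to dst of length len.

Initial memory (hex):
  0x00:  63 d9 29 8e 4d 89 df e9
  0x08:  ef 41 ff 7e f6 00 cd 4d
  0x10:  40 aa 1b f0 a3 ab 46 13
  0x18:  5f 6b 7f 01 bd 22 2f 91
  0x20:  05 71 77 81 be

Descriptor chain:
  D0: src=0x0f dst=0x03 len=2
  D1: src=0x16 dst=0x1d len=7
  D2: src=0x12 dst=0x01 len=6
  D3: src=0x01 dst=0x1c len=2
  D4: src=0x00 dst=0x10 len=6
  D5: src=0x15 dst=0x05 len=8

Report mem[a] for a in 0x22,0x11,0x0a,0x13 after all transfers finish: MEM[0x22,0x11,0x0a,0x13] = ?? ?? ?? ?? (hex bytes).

MEM[0x22,0x11,0x0a,0x13] = 01 1b 7f a3

  after D0: wrote 2B at 0x03 = 4d40
  after D1: wrote 7B at 0x1d = 46135f6b7f01bd
  after D2: wrote 6B at 0x01 = 1bf0a3ab4613
  after D3: wrote 2B at 0x1c = 1bf0
  after D4: wrote 6B at 0x10 = 631bf0a3ab46
  after D5: wrote 8B at 0x05 = 4646135f6b7f011b
query mem[0x22]=0x01, mem[0x11]=0x1b, mem[0x0a]=0x7f, mem[0x13]=0xa3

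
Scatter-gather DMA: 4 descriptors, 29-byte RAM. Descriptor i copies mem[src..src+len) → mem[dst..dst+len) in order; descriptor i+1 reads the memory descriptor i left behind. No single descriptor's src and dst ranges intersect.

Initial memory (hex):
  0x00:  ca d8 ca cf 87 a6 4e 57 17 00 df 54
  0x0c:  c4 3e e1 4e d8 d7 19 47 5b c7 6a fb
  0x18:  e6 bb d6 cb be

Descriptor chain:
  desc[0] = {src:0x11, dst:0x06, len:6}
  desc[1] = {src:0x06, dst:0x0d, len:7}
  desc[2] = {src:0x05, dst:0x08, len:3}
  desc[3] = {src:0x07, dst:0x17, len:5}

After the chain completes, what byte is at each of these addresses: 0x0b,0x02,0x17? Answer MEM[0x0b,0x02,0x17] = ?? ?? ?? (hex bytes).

MEM[0x0b,0x02,0x17] = 6a ca 19

D0: mem[0x06..0x0b] <- [d7 19 47 5b c7 6a]
D1: mem[0x0d..0x13] <- [d7 19 47 5b c7 6a c4]
D2: mem[0x08..0x0a] <- [a6 d7 19]
D3: mem[0x17..0x1b] <- [19 a6 d7 19 6a]
query mem[0x0b]=0x6a, mem[0x02]=0xca, mem[0x17]=0x19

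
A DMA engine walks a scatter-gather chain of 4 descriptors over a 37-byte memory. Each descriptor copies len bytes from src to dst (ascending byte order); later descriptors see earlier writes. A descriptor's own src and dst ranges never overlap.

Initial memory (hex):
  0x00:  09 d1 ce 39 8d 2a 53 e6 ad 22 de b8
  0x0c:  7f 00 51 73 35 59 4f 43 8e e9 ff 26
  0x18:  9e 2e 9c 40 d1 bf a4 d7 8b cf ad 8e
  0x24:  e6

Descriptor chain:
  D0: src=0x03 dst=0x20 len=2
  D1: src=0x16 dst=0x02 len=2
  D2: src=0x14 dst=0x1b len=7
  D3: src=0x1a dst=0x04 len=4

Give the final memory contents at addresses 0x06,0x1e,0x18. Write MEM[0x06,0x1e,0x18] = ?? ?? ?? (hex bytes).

  after D0: wrote 2B at 0x20 = 398d
  after D1: wrote 2B at 0x02 = ff26
  after D2: wrote 7B at 0x1b = 8ee9ff269e2e9c
  after D3: wrote 4B at 0x04 = 9c8ee9ff
query mem[0x06]=0xe9, mem[0x1e]=0x26, mem[0x18]=0x9e

MEM[0x06,0x1e,0x18] = e9 26 9e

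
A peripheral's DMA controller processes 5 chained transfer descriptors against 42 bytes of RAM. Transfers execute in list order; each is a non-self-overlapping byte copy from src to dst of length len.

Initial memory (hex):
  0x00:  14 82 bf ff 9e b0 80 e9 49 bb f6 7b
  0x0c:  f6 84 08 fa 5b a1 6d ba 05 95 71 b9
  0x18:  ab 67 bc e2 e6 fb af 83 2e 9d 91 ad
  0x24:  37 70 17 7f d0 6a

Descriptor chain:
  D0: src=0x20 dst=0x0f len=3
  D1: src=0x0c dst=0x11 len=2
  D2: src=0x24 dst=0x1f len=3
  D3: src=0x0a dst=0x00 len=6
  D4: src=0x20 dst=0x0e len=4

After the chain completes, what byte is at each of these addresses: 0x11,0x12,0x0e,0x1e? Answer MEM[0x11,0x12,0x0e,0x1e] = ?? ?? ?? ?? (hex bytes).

D0: mem[0x0f..0x11] <- [2e 9d 91]
D1: mem[0x11..0x12] <- [f6 84]
D2: mem[0x1f..0x21] <- [37 70 17]
D3: mem[0x00..0x05] <- [f6 7b f6 84 08 2e]
D4: mem[0x0e..0x11] <- [70 17 91 ad]
query mem[0x11]=0xad, mem[0x12]=0x84, mem[0x0e]=0x70, mem[0x1e]=0xaf

MEM[0x11,0x12,0x0e,0x1e] = ad 84 70 af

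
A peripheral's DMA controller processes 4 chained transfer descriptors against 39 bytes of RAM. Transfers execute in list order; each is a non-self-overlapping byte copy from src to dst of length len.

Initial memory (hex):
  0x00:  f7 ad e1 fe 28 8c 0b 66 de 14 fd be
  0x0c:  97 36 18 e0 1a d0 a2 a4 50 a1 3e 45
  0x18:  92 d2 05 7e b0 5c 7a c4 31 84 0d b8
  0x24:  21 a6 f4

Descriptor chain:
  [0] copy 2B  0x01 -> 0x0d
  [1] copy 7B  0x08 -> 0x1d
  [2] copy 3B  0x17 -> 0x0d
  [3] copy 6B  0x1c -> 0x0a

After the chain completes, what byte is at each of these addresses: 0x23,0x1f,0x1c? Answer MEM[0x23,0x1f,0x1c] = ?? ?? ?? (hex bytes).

MEM[0x23,0x1f,0x1c] = e1 fd b0

  after D0: wrote 2B at 0x0d = ade1
  after D1: wrote 7B at 0x1d = de14fdbe97ade1
  after D2: wrote 3B at 0x0d = 4592d2
  after D3: wrote 6B at 0x0a = b0de14fdbe97
query mem[0x23]=0xe1, mem[0x1f]=0xfd, mem[0x1c]=0xb0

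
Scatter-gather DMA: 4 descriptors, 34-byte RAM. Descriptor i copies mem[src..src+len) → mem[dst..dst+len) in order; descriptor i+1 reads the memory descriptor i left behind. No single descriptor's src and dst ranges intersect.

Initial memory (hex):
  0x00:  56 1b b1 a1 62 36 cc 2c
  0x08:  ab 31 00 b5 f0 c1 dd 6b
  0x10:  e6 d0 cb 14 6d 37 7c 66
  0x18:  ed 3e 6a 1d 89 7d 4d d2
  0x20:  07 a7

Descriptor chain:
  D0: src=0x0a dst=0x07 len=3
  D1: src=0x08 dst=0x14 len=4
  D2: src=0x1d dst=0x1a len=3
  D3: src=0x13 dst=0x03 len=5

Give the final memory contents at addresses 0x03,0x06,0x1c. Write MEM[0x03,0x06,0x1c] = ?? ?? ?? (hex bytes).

MEM[0x03,0x06,0x1c] = 14 00 d2

#0 dst[0x07+3] := {0x00,0xb5,0xf0}
#1 dst[0x14+4] := {0xb5,0xf0,0x00,0xb5}
#2 dst[0x1a+3] := {0x7d,0x4d,0xd2}
#3 dst[0x03+5] := {0x14,0xb5,0xf0,0x00,0xb5}
query mem[0x03]=0x14, mem[0x06]=0x00, mem[0x1c]=0xd2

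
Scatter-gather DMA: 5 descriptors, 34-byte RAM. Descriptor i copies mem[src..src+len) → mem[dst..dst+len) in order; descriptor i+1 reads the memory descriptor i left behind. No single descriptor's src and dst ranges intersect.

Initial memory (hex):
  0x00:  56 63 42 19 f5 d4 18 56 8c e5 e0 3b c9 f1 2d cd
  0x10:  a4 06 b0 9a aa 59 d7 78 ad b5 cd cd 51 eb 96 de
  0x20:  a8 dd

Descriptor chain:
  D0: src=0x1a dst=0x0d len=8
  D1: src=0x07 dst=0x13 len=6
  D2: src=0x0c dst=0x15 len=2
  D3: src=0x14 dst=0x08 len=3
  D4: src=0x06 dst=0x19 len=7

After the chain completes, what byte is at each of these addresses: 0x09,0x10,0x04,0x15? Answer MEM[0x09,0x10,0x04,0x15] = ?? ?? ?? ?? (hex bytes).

MEM[0x09,0x10,0x04,0x15] = c9 eb f5 c9

D0: mem[0x0d..0x14] <- [cd cd 51 eb 96 de a8 dd]
D1: mem[0x13..0x18] <- [56 8c e5 e0 3b c9]
D2: mem[0x15..0x16] <- [c9 cd]
D3: mem[0x08..0x0a] <- [8c c9 cd]
D4: mem[0x19..0x1f] <- [18 56 8c c9 cd 3b c9]
query mem[0x09]=0xc9, mem[0x10]=0xeb, mem[0x04]=0xf5, mem[0x15]=0xc9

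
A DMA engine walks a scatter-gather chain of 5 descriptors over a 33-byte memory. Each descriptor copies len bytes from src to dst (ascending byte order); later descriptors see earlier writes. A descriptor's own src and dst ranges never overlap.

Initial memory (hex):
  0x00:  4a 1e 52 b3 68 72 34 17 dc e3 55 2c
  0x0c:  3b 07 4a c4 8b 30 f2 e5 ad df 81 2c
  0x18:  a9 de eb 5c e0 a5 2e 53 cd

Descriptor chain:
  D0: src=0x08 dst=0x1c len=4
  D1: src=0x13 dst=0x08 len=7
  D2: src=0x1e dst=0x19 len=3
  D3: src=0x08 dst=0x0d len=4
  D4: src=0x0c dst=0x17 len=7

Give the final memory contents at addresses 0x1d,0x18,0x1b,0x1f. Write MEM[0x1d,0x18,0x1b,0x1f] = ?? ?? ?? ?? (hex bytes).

MEM[0x1d,0x18,0x1b,0x1f] = f2 e5 81 2c

D0: mem[0x1c..0x1f] <- [dc e3 55 2c]
D1: mem[0x08..0x0e] <- [e5 ad df 81 2c a9 de]
D2: mem[0x19..0x1b] <- [55 2c cd]
D3: mem[0x0d..0x10] <- [e5 ad df 81]
D4: mem[0x17..0x1d] <- [2c e5 ad df 81 30 f2]
query mem[0x1d]=0xf2, mem[0x18]=0xe5, mem[0x1b]=0x81, mem[0x1f]=0x2c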